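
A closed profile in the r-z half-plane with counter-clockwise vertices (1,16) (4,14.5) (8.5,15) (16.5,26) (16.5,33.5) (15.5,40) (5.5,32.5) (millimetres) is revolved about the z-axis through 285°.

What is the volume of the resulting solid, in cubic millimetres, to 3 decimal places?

Volume = 10948.707 mm³

Profile (r,z), 7 vertices: (1,16) (4,14.5) (8.5,15) (16.5,26) (16.5,33.5) (15.5,40) (5.5,32.5)
edge 0: (1,16)→(4,14.5)  cross = 1·14.5 − 4·16 = -49.5000; (r_i+r_j)·cross = 5·-49.5000 = -247.5000
edge 1: (4,14.5)→(8.5,15)  cross = 4·15 − 8.5·14.5 = -63.2500; (r_i+r_j)·cross = 12.5·-63.2500 = -790.6250
edge 2: (8.5,15)→(16.5,26)  cross = 8.5·26 − 16.5·15 = -26.5000; (r_i+r_j)·cross = 25·-26.5000 = -662.5000
edge 3: (16.5,26)→(16.5,33.5)  cross = 16.5·33.5 − 16.5·26 = 123.7500; (r_i+r_j)·cross = 33·123.7500 = 4083.7500
edge 4: (16.5,33.5)→(15.5,40)  cross = 16.5·40 − 15.5·33.5 = 140.7500; (r_i+r_j)·cross = 32·140.7500 = 4504.0000
edge 5: (15.5,40)→(5.5,32.5)  cross = 15.5·32.5 − 5.5·40 = 283.7500; (r_i+r_j)·cross = 21·283.7500 = 5958.7500
edge 6: (5.5,32.5)→(1,16)  cross = 5.5·16 − 1·32.5 = 55.5000; (r_i+r_j)·cross = 6.5·55.5000 = 360.7500
Σcross = 464.5000 → A = |Σcross|/2 = 232.2500 mm²
Σ(r_i+r_j)·cross = 13206.6250 → first moment M = |Σ|/6 = 2201.1042
R_c = M/A = 2201.1042/232.2500 = 9.4773 mm
θ = 285° = 4.974188 rad
V = θ·R_c·A = 4.974188·9.4773·232.2500 = 10948.707 mm³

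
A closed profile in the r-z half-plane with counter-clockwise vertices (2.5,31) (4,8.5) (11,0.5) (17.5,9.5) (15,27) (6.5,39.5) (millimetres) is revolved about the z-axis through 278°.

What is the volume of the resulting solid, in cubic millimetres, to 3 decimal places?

Volume = 17227.687 mm³

Profile (r,z), 6 vertices: (2.5,31) (4,8.5) (11,0.5) (17.5,9.5) (15,27) (6.5,39.5)
edge 0: (2.5,31)→(4,8.5)  cross = 2.5·8.5 − 4·31 = -102.7500; (r_i+r_j)·cross = 6.5·-102.7500 = -667.8750
edge 1: (4,8.5)→(11,0.5)  cross = 4·0.5 − 11·8.5 = -91.5000; (r_i+r_j)·cross = 15·-91.5000 = -1372.5000
edge 2: (11,0.5)→(17.5,9.5)  cross = 11·9.5 − 17.5·0.5 = 95.7500; (r_i+r_j)·cross = 28.5·95.7500 = 2728.8750
edge 3: (17.5,9.5)→(15,27)  cross = 17.5·27 − 15·9.5 = 330.0000; (r_i+r_j)·cross = 32.5·330.0000 = 10725.0000
edge 4: (15,27)→(6.5,39.5)  cross = 15·39.5 − 6.5·27 = 417.0000; (r_i+r_j)·cross = 21.5·417.0000 = 8965.5000
edge 5: (6.5,39.5)→(2.5,31)  cross = 6.5·31 − 2.5·39.5 = 102.7500; (r_i+r_j)·cross = 9·102.7500 = 924.7500
Σcross = 751.2500 → A = |Σcross|/2 = 375.6250 mm²
Σ(r_i+r_j)·cross = 21303.7500 → first moment M = |Σ|/6 = 3550.6250
R_c = M/A = 3550.6250/375.6250 = 9.4526 mm
θ = 278° = 4.852015 rad
V = θ·R_c·A = 4.852015·9.4526·375.6250 = 17227.687 mm³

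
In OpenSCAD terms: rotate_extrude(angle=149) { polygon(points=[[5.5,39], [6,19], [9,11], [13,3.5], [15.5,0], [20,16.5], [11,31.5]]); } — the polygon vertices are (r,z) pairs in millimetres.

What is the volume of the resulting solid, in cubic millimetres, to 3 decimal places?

Profile (r,z), 7 vertices: (5.5,39) (6,19) (9,11) (13,3.5) (15.5,0) (20,16.5) (11,31.5)
edge 0: (5.5,39)→(6,19)  cross = 5.5·19 − 6·39 = -129.5000; (r_i+r_j)·cross = 11.5·-129.5000 = -1489.2500
edge 1: (6,19)→(9,11)  cross = 6·11 − 9·19 = -105.0000; (r_i+r_j)·cross = 15·-105.0000 = -1575.0000
edge 2: (9,11)→(13,3.5)  cross = 9·3.5 − 13·11 = -111.5000; (r_i+r_j)·cross = 22·-111.5000 = -2453.0000
edge 3: (13,3.5)→(15.5,0)  cross = 13·0 − 15.5·3.5 = -54.2500; (r_i+r_j)·cross = 28.5·-54.2500 = -1546.1250
edge 4: (15.5,0)→(20,16.5)  cross = 15.5·16.5 − 20·0 = 255.7500; (r_i+r_j)·cross = 35.5·255.7500 = 9079.1250
edge 5: (20,16.5)→(11,31.5)  cross = 20·31.5 − 11·16.5 = 448.5000; (r_i+r_j)·cross = 31·448.5000 = 13903.5000
edge 6: (11,31.5)→(5.5,39)  cross = 11·39 − 5.5·31.5 = 255.7500; (r_i+r_j)·cross = 16.5·255.7500 = 4219.8750
Σcross = 559.7500 → A = |Σcross|/2 = 279.8750 mm²
Σ(r_i+r_j)·cross = 20139.1250 → first moment M = |Σ|/6 = 3356.5208
R_c = M/A = 3356.5208/279.8750 = 11.9929 mm
θ = 149° = 2.600541 rad
V = θ·R_c·A = 2.600541·11.9929·279.8750 = 8728.769 mm³

Volume = 8728.769 mm³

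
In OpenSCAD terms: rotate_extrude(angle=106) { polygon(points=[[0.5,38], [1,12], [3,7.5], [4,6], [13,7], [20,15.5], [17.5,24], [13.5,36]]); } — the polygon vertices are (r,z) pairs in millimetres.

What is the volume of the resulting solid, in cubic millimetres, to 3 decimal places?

Profile (r,z), 8 vertices: (0.5,38) (1,12) (3,7.5) (4,6) (13,7) (20,15.5) (17.5,24) (13.5,36)
edge 0: (0.5,38)→(1,12)  cross = 0.5·12 − 1·38 = -32.0000; (r_i+r_j)·cross = 1.5·-32.0000 = -48.0000
edge 1: (1,12)→(3,7.5)  cross = 1·7.5 − 3·12 = -28.5000; (r_i+r_j)·cross = 4·-28.5000 = -114.0000
edge 2: (3,7.5)→(4,6)  cross = 3·6 − 4·7.5 = -12.0000; (r_i+r_j)·cross = 7·-12.0000 = -84.0000
edge 3: (4,6)→(13,7)  cross = 4·7 − 13·6 = -50.0000; (r_i+r_j)·cross = 17·-50.0000 = -850.0000
edge 4: (13,7)→(20,15.5)  cross = 13·15.5 − 20·7 = 61.5000; (r_i+r_j)·cross = 33·61.5000 = 2029.5000
edge 5: (20,15.5)→(17.5,24)  cross = 20·24 − 17.5·15.5 = 208.7500; (r_i+r_j)·cross = 37.5·208.7500 = 7828.1250
edge 6: (17.5,24)→(13.5,36)  cross = 17.5·36 − 13.5·24 = 306.0000; (r_i+r_j)·cross = 31·306.0000 = 9486.0000
edge 7: (13.5,36)→(0.5,38)  cross = 13.5·38 − 0.5·36 = 495.0000; (r_i+r_j)·cross = 14·495.0000 = 6930.0000
Σcross = 948.7500 → A = |Σcross|/2 = 474.3750 mm²
Σ(r_i+r_j)·cross = 25177.6250 → first moment M = |Σ|/6 = 4196.2708
R_c = M/A = 4196.2708/474.3750 = 8.8459 mm
θ = 106° = 1.850049 rad
V = θ·R_c·A = 1.850049·8.8459·474.3750 = 7763.307 mm³

Volume = 7763.307 mm³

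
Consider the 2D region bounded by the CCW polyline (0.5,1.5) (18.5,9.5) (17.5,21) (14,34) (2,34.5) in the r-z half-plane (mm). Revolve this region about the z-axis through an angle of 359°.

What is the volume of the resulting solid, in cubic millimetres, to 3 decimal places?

Profile (r,z), 5 vertices: (0.5,1.5) (18.5,9.5) (17.5,21) (14,34) (2,34.5)
edge 0: (0.5,1.5)→(18.5,9.5)  cross = 0.5·9.5 − 18.5·1.5 = -23.0000; (r_i+r_j)·cross = 19·-23.0000 = -437.0000
edge 1: (18.5,9.5)→(17.5,21)  cross = 18.5·21 − 17.5·9.5 = 222.2500; (r_i+r_j)·cross = 36·222.2500 = 8001.0000
edge 2: (17.5,21)→(14,34)  cross = 17.5·34 − 14·21 = 301.0000; (r_i+r_j)·cross = 31.5·301.0000 = 9481.5000
edge 3: (14,34)→(2,34.5)  cross = 14·34.5 − 2·34 = 415.0000; (r_i+r_j)·cross = 16·415.0000 = 6640.0000
edge 4: (2,34.5)→(0.5,1.5)  cross = 2·1.5 − 0.5·34.5 = -14.2500; (r_i+r_j)·cross = 2.5·-14.2500 = -35.6250
Σcross = 901.0000 → A = |Σcross|/2 = 450.5000 mm²
Σ(r_i+r_j)·cross = 23649.8750 → first moment M = |Σ|/6 = 3941.6458
R_c = M/A = 3941.6458/450.5000 = 8.7495 mm
θ = 359° = 6.265732 rad
V = θ·R_c·A = 6.265732·8.7495·450.5000 = 24697.296 mm³

Volume = 24697.296 mm³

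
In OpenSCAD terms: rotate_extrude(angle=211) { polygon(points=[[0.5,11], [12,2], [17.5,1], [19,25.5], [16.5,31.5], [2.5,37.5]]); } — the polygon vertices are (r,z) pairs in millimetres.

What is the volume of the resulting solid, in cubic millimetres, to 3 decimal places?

Volume = 18336.502 mm³

Profile (r,z), 6 vertices: (0.5,11) (12,2) (17.5,1) (19,25.5) (16.5,31.5) (2.5,37.5)
edge 0: (0.5,11)→(12,2)  cross = 0.5·2 − 12·11 = -131.0000; (r_i+r_j)·cross = 12.5·-131.0000 = -1637.5000
edge 1: (12,2)→(17.5,1)  cross = 12·1 − 17.5·2 = -23.0000; (r_i+r_j)·cross = 29.5·-23.0000 = -678.5000
edge 2: (17.5,1)→(19,25.5)  cross = 17.5·25.5 − 19·1 = 427.2500; (r_i+r_j)·cross = 36.5·427.2500 = 15594.6250
edge 3: (19,25.5)→(16.5,31.5)  cross = 19·31.5 − 16.5·25.5 = 177.7500; (r_i+r_j)·cross = 35.5·177.7500 = 6310.1250
edge 4: (16.5,31.5)→(2.5,37.5)  cross = 16.5·37.5 − 2.5·31.5 = 540.0000; (r_i+r_j)·cross = 19·540.0000 = 10260.0000
edge 5: (2.5,37.5)→(0.5,11)  cross = 2.5·11 − 0.5·37.5 = 8.7500; (r_i+r_j)·cross = 3·8.7500 = 26.2500
Σcross = 999.7500 → A = |Σcross|/2 = 499.8750 mm²
Σ(r_i+r_j)·cross = 29875.0000 → first moment M = |Σ|/6 = 4979.1667
R_c = M/A = 4979.1667/499.8750 = 9.9608 mm
θ = 211° = 3.682645 rad
V = θ·R_c·A = 3.682645·9.9608·499.8750 = 18336.502 mm³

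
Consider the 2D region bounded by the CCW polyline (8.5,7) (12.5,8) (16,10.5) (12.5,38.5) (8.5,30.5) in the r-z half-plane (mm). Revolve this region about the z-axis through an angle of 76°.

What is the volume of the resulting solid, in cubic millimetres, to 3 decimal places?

Profile (r,z), 5 vertices: (8.5,7) (12.5,8) (16,10.5) (12.5,38.5) (8.5,30.5)
edge 0: (8.5,7)→(12.5,8)  cross = 8.5·8 − 12.5·7 = -19.5000; (r_i+r_j)·cross = 21·-19.5000 = -409.5000
edge 1: (12.5,8)→(16,10.5)  cross = 12.5·10.5 − 16·8 = 3.2500; (r_i+r_j)·cross = 28.5·3.2500 = 92.6250
edge 2: (16,10.5)→(12.5,38.5)  cross = 16·38.5 − 12.5·10.5 = 484.7500; (r_i+r_j)·cross = 28.5·484.7500 = 13815.3750
edge 3: (12.5,38.5)→(8.5,30.5)  cross = 12.5·30.5 − 8.5·38.5 = 54.0000; (r_i+r_j)·cross = 21·54.0000 = 1134.0000
edge 4: (8.5,30.5)→(8.5,7)  cross = 8.5·7 − 8.5·30.5 = -199.7500; (r_i+r_j)·cross = 17·-199.7500 = -3395.7500
Σcross = 322.7500 → A = |Σcross|/2 = 161.3750 mm²
Σ(r_i+r_j)·cross = 11236.7500 → first moment M = |Σ|/6 = 1872.7917
R_c = M/A = 1872.7917/161.3750 = 11.6052 mm
θ = 76° = 1.326450 rad
V = θ·R_c·A = 1.326450·11.6052·161.3750 = 2484.165 mm³

Volume = 2484.165 mm³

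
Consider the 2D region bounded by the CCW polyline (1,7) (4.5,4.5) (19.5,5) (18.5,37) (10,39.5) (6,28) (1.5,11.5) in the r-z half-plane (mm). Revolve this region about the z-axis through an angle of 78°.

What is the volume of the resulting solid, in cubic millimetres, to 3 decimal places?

Volume = 7568.435 mm³

Profile (r,z), 7 vertices: (1,7) (4.5,4.5) (19.5,5) (18.5,37) (10,39.5) (6,28) (1.5,11.5)
edge 0: (1,7)→(4.5,4.5)  cross = 1·4.5 − 4.5·7 = -27.0000; (r_i+r_j)·cross = 5.5·-27.0000 = -148.5000
edge 1: (4.5,4.5)→(19.5,5)  cross = 4.5·5 − 19.5·4.5 = -65.2500; (r_i+r_j)·cross = 24·-65.2500 = -1566.0000
edge 2: (19.5,5)→(18.5,37)  cross = 19.5·37 − 18.5·5 = 629.0000; (r_i+r_j)·cross = 38·629.0000 = 23902.0000
edge 3: (18.5,37)→(10,39.5)  cross = 18.5·39.5 − 10·37 = 360.7500; (r_i+r_j)·cross = 28.5·360.7500 = 10281.3750
edge 4: (10,39.5)→(6,28)  cross = 10·28 − 6·39.5 = 43.0000; (r_i+r_j)·cross = 16·43.0000 = 688.0000
edge 5: (6,28)→(1.5,11.5)  cross = 6·11.5 − 1.5·28 = 27.0000; (r_i+r_j)·cross = 7.5·27.0000 = 202.5000
edge 6: (1.5,11.5)→(1,7)  cross = 1.5·7 − 1·11.5 = -1.0000; (r_i+r_j)·cross = 2.5·-1.0000 = -2.5000
Σcross = 966.5000 → A = |Σcross|/2 = 483.2500 mm²
Σ(r_i+r_j)·cross = 33356.8750 → first moment M = |Σ|/6 = 5559.4792
R_c = M/A = 5559.4792/483.2500 = 11.5044 mm
θ = 78° = 1.361357 rad
V = θ·R_c·A = 1.361357·11.5044·483.2500 = 7568.435 mm³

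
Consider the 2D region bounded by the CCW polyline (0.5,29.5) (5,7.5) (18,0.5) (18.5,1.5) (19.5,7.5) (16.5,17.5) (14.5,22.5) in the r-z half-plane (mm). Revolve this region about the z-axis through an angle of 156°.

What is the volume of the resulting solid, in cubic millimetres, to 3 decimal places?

Volume = 8481.593 mm³

Profile (r,z), 7 vertices: (0.5,29.5) (5,7.5) (18,0.5) (18.5,1.5) (19.5,7.5) (16.5,17.5) (14.5,22.5)
edge 0: (0.5,29.5)→(5,7.5)  cross = 0.5·7.5 − 5·29.5 = -143.7500; (r_i+r_j)·cross = 5.5·-143.7500 = -790.6250
edge 1: (5,7.5)→(18,0.5)  cross = 5·0.5 − 18·7.5 = -132.5000; (r_i+r_j)·cross = 23·-132.5000 = -3047.5000
edge 2: (18,0.5)→(18.5,1.5)  cross = 18·1.5 − 18.5·0.5 = 17.7500; (r_i+r_j)·cross = 36.5·17.7500 = 647.8750
edge 3: (18.5,1.5)→(19.5,7.5)  cross = 18.5·7.5 − 19.5·1.5 = 109.5000; (r_i+r_j)·cross = 38·109.5000 = 4161.0000
edge 4: (19.5,7.5)→(16.5,17.5)  cross = 19.5·17.5 − 16.5·7.5 = 217.5000; (r_i+r_j)·cross = 36·217.5000 = 7830.0000
edge 5: (16.5,17.5)→(14.5,22.5)  cross = 16.5·22.5 − 14.5·17.5 = 117.5000; (r_i+r_j)·cross = 31·117.5000 = 3642.5000
edge 6: (14.5,22.5)→(0.5,29.5)  cross = 14.5·29.5 − 0.5·22.5 = 416.5000; (r_i+r_j)·cross = 15·416.5000 = 6247.5000
Σcross = 602.5000 → A = |Σcross|/2 = 301.2500 mm²
Σ(r_i+r_j)·cross = 18690.7500 → first moment M = |Σ|/6 = 3115.1250
R_c = M/A = 3115.1250/301.2500 = 10.3407 mm
θ = 156° = 2.722714 rad
V = θ·R_c·A = 2.722714·10.3407·301.2500 = 8481.593 mm³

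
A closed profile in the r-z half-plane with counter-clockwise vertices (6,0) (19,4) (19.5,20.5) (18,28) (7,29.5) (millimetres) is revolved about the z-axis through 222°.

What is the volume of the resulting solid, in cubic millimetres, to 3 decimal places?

Profile (r,z), 5 vertices: (6,0) (19,4) (19.5,20.5) (18,28) (7,29.5)
edge 0: (6,0)→(19,4)  cross = 6·4 − 19·0 = 24.0000; (r_i+r_j)·cross = 25·24.0000 = 600.0000
edge 1: (19,4)→(19.5,20.5)  cross = 19·20.5 − 19.5·4 = 311.5000; (r_i+r_j)·cross = 38.5·311.5000 = 11992.7500
edge 2: (19.5,20.5)→(18,28)  cross = 19.5·28 − 18·20.5 = 177.0000; (r_i+r_j)·cross = 37.5·177.0000 = 6637.5000
edge 3: (18,28)→(7,29.5)  cross = 18·29.5 − 7·28 = 335.0000; (r_i+r_j)·cross = 25·335.0000 = 8375.0000
edge 4: (7,29.5)→(6,0)  cross = 7·0 − 6·29.5 = -177.0000; (r_i+r_j)·cross = 13·-177.0000 = -2301.0000
Σcross = 670.5000 → A = |Σcross|/2 = 335.2500 mm²
Σ(r_i+r_j)·cross = 25304.2500 → first moment M = |Σ|/6 = 4217.3750
R_c = M/A = 4217.3750/335.2500 = 12.5798 mm
θ = 222° = 3.874631 rad
V = θ·R_c·A = 3.874631·12.5798·335.2500 = 16340.772 mm³

Volume = 16340.772 mm³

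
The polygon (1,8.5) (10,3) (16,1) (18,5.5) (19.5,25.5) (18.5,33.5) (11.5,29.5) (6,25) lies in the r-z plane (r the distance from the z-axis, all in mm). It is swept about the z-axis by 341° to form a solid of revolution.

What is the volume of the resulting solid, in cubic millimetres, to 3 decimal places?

Profile (r,z), 8 vertices: (1,8.5) (10,3) (16,1) (18,5.5) (19.5,25.5) (18.5,33.5) (11.5,29.5) (6,25)
edge 0: (1,8.5)→(10,3)  cross = 1·3 − 10·8.5 = -82.0000; (r_i+r_j)·cross = 11·-82.0000 = -902.0000
edge 1: (10,3)→(16,1)  cross = 10·1 − 16·3 = -38.0000; (r_i+r_j)·cross = 26·-38.0000 = -988.0000
edge 2: (16,1)→(18,5.5)  cross = 16·5.5 − 18·1 = 70.0000; (r_i+r_j)·cross = 34·70.0000 = 2380.0000
edge 3: (18,5.5)→(19.5,25.5)  cross = 18·25.5 − 19.5·5.5 = 351.7500; (r_i+r_j)·cross = 37.5·351.7500 = 13190.6250
edge 4: (19.5,25.5)→(18.5,33.5)  cross = 19.5·33.5 − 18.5·25.5 = 181.5000; (r_i+r_j)·cross = 38·181.5000 = 6897.0000
edge 5: (18.5,33.5)→(11.5,29.5)  cross = 18.5·29.5 − 11.5·33.5 = 160.5000; (r_i+r_j)·cross = 30·160.5000 = 4815.0000
edge 6: (11.5,29.5)→(6,25)  cross = 11.5·25 − 6·29.5 = 110.5000; (r_i+r_j)·cross = 17.5·110.5000 = 1933.7500
edge 7: (6,25)→(1,8.5)  cross = 6·8.5 − 1·25 = 26.0000; (r_i+r_j)·cross = 7·26.0000 = 182.0000
Σcross = 780.2500 → A = |Σcross|/2 = 390.1250 mm²
Σ(r_i+r_j)·cross = 27508.3750 → first moment M = |Σ|/6 = 4584.7292
R_c = M/A = 4584.7292/390.1250 = 11.7519 mm
θ = 341° = 5.951573 rad
V = θ·R_c·A = 5.951573·11.7519·390.1250 = 27286.349 mm³

Volume = 27286.349 mm³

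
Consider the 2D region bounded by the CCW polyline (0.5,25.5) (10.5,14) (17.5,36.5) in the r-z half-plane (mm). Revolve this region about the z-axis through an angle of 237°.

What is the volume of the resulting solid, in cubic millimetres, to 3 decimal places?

Volume = 6002.477 mm³

Profile (r,z), 3 vertices: (0.5,25.5) (10.5,14) (17.5,36.5)
edge 0: (0.5,25.5)→(10.5,14)  cross = 0.5·14 − 10.5·25.5 = -260.7500; (r_i+r_j)·cross = 11·-260.7500 = -2868.2500
edge 1: (10.5,14)→(17.5,36.5)  cross = 10.5·36.5 − 17.5·14 = 138.2500; (r_i+r_j)·cross = 28·138.2500 = 3871.0000
edge 2: (17.5,36.5)→(0.5,25.5)  cross = 17.5·25.5 − 0.5·36.5 = 428.0000; (r_i+r_j)·cross = 18·428.0000 = 7704.0000
Σcross = 305.5000 → A = |Σcross|/2 = 152.7500 mm²
Σ(r_i+r_j)·cross = 8706.7500 → first moment M = |Σ|/6 = 1451.1250
R_c = M/A = 1451.1250/152.7500 = 9.5000 mm
θ = 237° = 4.136430 rad
V = θ·R_c·A = 4.136430·9.5000·152.7500 = 6002.477 mm³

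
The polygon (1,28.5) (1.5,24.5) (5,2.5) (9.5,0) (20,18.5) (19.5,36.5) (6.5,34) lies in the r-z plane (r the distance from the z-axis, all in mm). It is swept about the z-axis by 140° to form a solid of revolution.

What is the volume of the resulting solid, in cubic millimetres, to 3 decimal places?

Profile (r,z), 7 vertices: (1,28.5) (1.5,24.5) (5,2.5) (9.5,0) (20,18.5) (19.5,36.5) (6.5,34)
edge 0: (1,28.5)→(1.5,24.5)  cross = 1·24.5 − 1.5·28.5 = -18.2500; (r_i+r_j)·cross = 2.5·-18.2500 = -45.6250
edge 1: (1.5,24.5)→(5,2.5)  cross = 1.5·2.5 − 5·24.5 = -118.7500; (r_i+r_j)·cross = 6.5·-118.7500 = -771.8750
edge 2: (5,2.5)→(9.5,0)  cross = 5·0 − 9.5·2.5 = -23.7500; (r_i+r_j)·cross = 14.5·-23.7500 = -344.3750
edge 3: (9.5,0)→(20,18.5)  cross = 9.5·18.5 − 20·0 = 175.7500; (r_i+r_j)·cross = 29.5·175.7500 = 5184.6250
edge 4: (20,18.5)→(19.5,36.5)  cross = 20·36.5 − 19.5·18.5 = 369.2500; (r_i+r_j)·cross = 39.5·369.2500 = 14585.3750
edge 5: (19.5,36.5)→(6.5,34)  cross = 19.5·34 − 6.5·36.5 = 425.7500; (r_i+r_j)·cross = 26·425.7500 = 11069.5000
edge 6: (6.5,34)→(1,28.5)  cross = 6.5·28.5 − 1·34 = 151.2500; (r_i+r_j)·cross = 7.5·151.2500 = 1134.3750
Σcross = 961.2500 → A = |Σcross|/2 = 480.6250 mm²
Σ(r_i+r_j)·cross = 30812.0000 → first moment M = |Σ|/6 = 5135.3333
R_c = M/A = 5135.3333/480.6250 = 10.6847 mm
θ = 140° = 2.443461 rad
V = θ·R_c·A = 2.443461·10.6847·480.6250 = 12547.986 mm³

Volume = 12547.986 mm³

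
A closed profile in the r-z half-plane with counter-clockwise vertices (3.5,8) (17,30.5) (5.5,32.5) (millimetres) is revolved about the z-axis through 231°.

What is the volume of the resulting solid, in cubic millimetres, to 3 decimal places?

Profile (r,z), 3 vertices: (3.5,8) (17,30.5) (5.5,32.5)
edge 0: (3.5,8)→(17,30.5)  cross = 3.5·30.5 − 17·8 = -29.2500; (r_i+r_j)·cross = 20.5·-29.2500 = -599.6250
edge 1: (17,30.5)→(5.5,32.5)  cross = 17·32.5 − 5.5·30.5 = 384.7500; (r_i+r_j)·cross = 22.5·384.7500 = 8656.8750
edge 2: (5.5,32.5)→(3.5,8)  cross = 5.5·8 − 3.5·32.5 = -69.7500; (r_i+r_j)·cross = 9·-69.7500 = -627.7500
Σcross = 285.7500 → A = |Σcross|/2 = 142.8750 mm²
Σ(r_i+r_j)·cross = 7429.5000 → first moment M = |Σ|/6 = 1238.2500
R_c = M/A = 1238.2500/142.8750 = 8.6667 mm
θ = 231° = 4.031711 rad
V = θ·R_c·A = 4.031711·8.6667·142.8750 = 4992.266 mm³

Volume = 4992.266 mm³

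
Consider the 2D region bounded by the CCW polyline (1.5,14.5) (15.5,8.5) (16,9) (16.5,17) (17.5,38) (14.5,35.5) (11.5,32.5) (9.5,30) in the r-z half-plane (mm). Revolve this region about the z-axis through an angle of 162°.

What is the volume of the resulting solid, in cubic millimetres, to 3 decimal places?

Profile (r,z), 8 vertices: (1.5,14.5) (15.5,8.5) (16,9) (16.5,17) (17.5,38) (14.5,35.5) (11.5,32.5) (9.5,30)
edge 0: (1.5,14.5)→(15.5,8.5)  cross = 1.5·8.5 − 15.5·14.5 = -212.0000; (r_i+r_j)·cross = 17·-212.0000 = -3604.0000
edge 1: (15.5,8.5)→(16,9)  cross = 15.5·9 − 16·8.5 = 3.5000; (r_i+r_j)·cross = 31.5·3.5000 = 110.2500
edge 2: (16,9)→(16.5,17)  cross = 16·17 − 16.5·9 = 123.5000; (r_i+r_j)·cross = 32.5·123.5000 = 4013.7500
edge 3: (16.5,17)→(17.5,38)  cross = 16.5·38 − 17.5·17 = 329.5000; (r_i+r_j)·cross = 34·329.5000 = 11203.0000
edge 4: (17.5,38)→(14.5,35.5)  cross = 17.5·35.5 − 14.5·38 = 70.2500; (r_i+r_j)·cross = 32·70.2500 = 2248.0000
edge 5: (14.5,35.5)→(11.5,32.5)  cross = 14.5·32.5 − 11.5·35.5 = 63.0000; (r_i+r_j)·cross = 26·63.0000 = 1638.0000
edge 6: (11.5,32.5)→(9.5,30)  cross = 11.5·30 − 9.5·32.5 = 36.2500; (r_i+r_j)·cross = 21·36.2500 = 761.2500
edge 7: (9.5,30)→(1.5,14.5)  cross = 9.5·14.5 − 1.5·30 = 92.7500; (r_i+r_j)·cross = 11·92.7500 = 1020.2500
Σcross = 506.7500 → A = |Σcross|/2 = 253.3750 mm²
Σ(r_i+r_j)·cross = 17390.5000 → first moment M = |Σ|/6 = 2898.4167
R_c = M/A = 2898.4167/253.3750 = 11.4392 mm
θ = 162° = 2.827433 rad
V = θ·R_c·A = 2.827433·11.4392·253.3750 = 8195.080 mm³

Volume = 8195.080 mm³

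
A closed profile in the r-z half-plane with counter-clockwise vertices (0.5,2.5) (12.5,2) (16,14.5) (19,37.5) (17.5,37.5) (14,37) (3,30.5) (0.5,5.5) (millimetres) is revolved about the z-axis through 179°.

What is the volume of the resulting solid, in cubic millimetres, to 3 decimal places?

Volume = 13800.690 mm³

Profile (r,z), 8 vertices: (0.5,2.5) (12.5,2) (16,14.5) (19,37.5) (17.5,37.5) (14,37) (3,30.5) (0.5,5.5)
edge 0: (0.5,2.5)→(12.5,2)  cross = 0.5·2 − 12.5·2.5 = -30.2500; (r_i+r_j)·cross = 13·-30.2500 = -393.2500
edge 1: (12.5,2)→(16,14.5)  cross = 12.5·14.5 − 16·2 = 149.2500; (r_i+r_j)·cross = 28.5·149.2500 = 4253.6250
edge 2: (16,14.5)→(19,37.5)  cross = 16·37.5 − 19·14.5 = 324.5000; (r_i+r_j)·cross = 35·324.5000 = 11357.5000
edge 3: (19,37.5)→(17.5,37.5)  cross = 19·37.5 − 17.5·37.5 = 56.2500; (r_i+r_j)·cross = 36.5·56.2500 = 2053.1250
edge 4: (17.5,37.5)→(14,37)  cross = 17.5·37 − 14·37.5 = 122.5000; (r_i+r_j)·cross = 31.5·122.5000 = 3858.7500
edge 5: (14,37)→(3,30.5)  cross = 14·30.5 − 3·37 = 316.0000; (r_i+r_j)·cross = 17·316.0000 = 5372.0000
edge 6: (3,30.5)→(0.5,5.5)  cross = 3·5.5 − 0.5·30.5 = 1.2500; (r_i+r_j)·cross = 3.5·1.2500 = 4.3750
edge 7: (0.5,5.5)→(0.5,2.5)  cross = 0.5·2.5 − 0.5·5.5 = -1.5000; (r_i+r_j)·cross = 1·-1.5000 = -1.5000
Σcross = 938.0000 → A = |Σcross|/2 = 469.0000 mm²
Σ(r_i+r_j)·cross = 26504.6250 → first moment M = |Σ|/6 = 4417.4375
R_c = M/A = 4417.4375/469.0000 = 9.4188 mm
θ = 179° = 3.124139 rad
V = θ·R_c·A = 3.124139·9.4188·469.0000 = 13800.690 mm³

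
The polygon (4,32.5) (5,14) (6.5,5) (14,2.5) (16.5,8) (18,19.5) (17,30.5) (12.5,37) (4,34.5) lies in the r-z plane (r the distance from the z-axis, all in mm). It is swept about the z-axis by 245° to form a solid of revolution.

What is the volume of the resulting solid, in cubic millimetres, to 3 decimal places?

Profile (r,z), 9 vertices: (4,32.5) (5,14) (6.5,5) (14,2.5) (16.5,8) (18,19.5) (17,30.5) (12.5,37) (4,34.5)
edge 0: (4,32.5)→(5,14)  cross = 4·14 − 5·32.5 = -106.5000; (r_i+r_j)·cross = 9·-106.5000 = -958.5000
edge 1: (5,14)→(6.5,5)  cross = 5·5 − 6.5·14 = -66.0000; (r_i+r_j)·cross = 11.5·-66.0000 = -759.0000
edge 2: (6.5,5)→(14,2.5)  cross = 6.5·2.5 − 14·5 = -53.7500; (r_i+r_j)·cross = 20.5·-53.7500 = -1101.8750
edge 3: (14,2.5)→(16.5,8)  cross = 14·8 − 16.5·2.5 = 70.7500; (r_i+r_j)·cross = 30.5·70.7500 = 2157.8750
edge 4: (16.5,8)→(18,19.5)  cross = 16.5·19.5 − 18·8 = 177.7500; (r_i+r_j)·cross = 34.5·177.7500 = 6132.3750
edge 5: (18,19.5)→(17,30.5)  cross = 18·30.5 − 17·19.5 = 217.5000; (r_i+r_j)·cross = 35·217.5000 = 7612.5000
edge 6: (17,30.5)→(12.5,37)  cross = 17·37 − 12.5·30.5 = 247.7500; (r_i+r_j)·cross = 29.5·247.7500 = 7308.6250
edge 7: (12.5,37)→(4,34.5)  cross = 12.5·34.5 − 4·37 = 283.2500; (r_i+r_j)·cross = 16.5·283.2500 = 4673.6250
edge 8: (4,34.5)→(4,32.5)  cross = 4·32.5 − 4·34.5 = -8.0000; (r_i+r_j)·cross = 8·-8.0000 = -64.0000
Σcross = 762.7500 → A = |Σcross|/2 = 381.3750 mm²
Σ(r_i+r_j)·cross = 25001.6250 → first moment M = |Σ|/6 = 4166.9375
R_c = M/A = 4166.9375/381.3750 = 10.9261 mm
θ = 245° = 4.276057 rad
V = θ·R_c·A = 4.276057·10.9261·381.3750 = 17818.061 mm³

Volume = 17818.061 mm³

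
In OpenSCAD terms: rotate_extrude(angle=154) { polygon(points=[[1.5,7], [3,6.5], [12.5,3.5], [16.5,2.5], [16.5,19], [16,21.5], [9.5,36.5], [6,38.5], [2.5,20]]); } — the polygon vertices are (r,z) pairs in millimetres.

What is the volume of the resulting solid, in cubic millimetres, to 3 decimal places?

Volume = 9330.274 mm³

Profile (r,z), 9 vertices: (1.5,7) (3,6.5) (12.5,3.5) (16.5,2.5) (16.5,19) (16,21.5) (9.5,36.5) (6,38.5) (2.5,20)
edge 0: (1.5,7)→(3,6.5)  cross = 1.5·6.5 − 3·7 = -11.2500; (r_i+r_j)·cross = 4.5·-11.2500 = -50.6250
edge 1: (3,6.5)→(12.5,3.5)  cross = 3·3.5 − 12.5·6.5 = -70.7500; (r_i+r_j)·cross = 15.5·-70.7500 = -1096.6250
edge 2: (12.5,3.5)→(16.5,2.5)  cross = 12.5·2.5 − 16.5·3.5 = -26.5000; (r_i+r_j)·cross = 29·-26.5000 = -768.5000
edge 3: (16.5,2.5)→(16.5,19)  cross = 16.5·19 − 16.5·2.5 = 272.2500; (r_i+r_j)·cross = 33·272.2500 = 8984.2500
edge 4: (16.5,19)→(16,21.5)  cross = 16.5·21.5 − 16·19 = 50.7500; (r_i+r_j)·cross = 32.5·50.7500 = 1649.3750
edge 5: (16,21.5)→(9.5,36.5)  cross = 16·36.5 − 9.5·21.5 = 379.7500; (r_i+r_j)·cross = 25.5·379.7500 = 9683.6250
edge 6: (9.5,36.5)→(6,38.5)  cross = 9.5·38.5 − 6·36.5 = 146.7500; (r_i+r_j)·cross = 15.5·146.7500 = 2274.6250
edge 7: (6,38.5)→(2.5,20)  cross = 6·20 − 2.5·38.5 = 23.7500; (r_i+r_j)·cross = 8.5·23.7500 = 201.8750
edge 8: (2.5,20)→(1.5,7)  cross = 2.5·7 − 1.5·20 = -12.5000; (r_i+r_j)·cross = 4·-12.5000 = -50.0000
Σcross = 752.2500 → A = |Σcross|/2 = 376.1250 mm²
Σ(r_i+r_j)·cross = 20828.0000 → first moment M = |Σ|/6 = 3471.3333
R_c = M/A = 3471.3333/376.1250 = 9.2292 mm
θ = 154° = 2.687807 rad
V = θ·R_c·A = 2.687807·9.2292·376.1250 = 9330.274 mm³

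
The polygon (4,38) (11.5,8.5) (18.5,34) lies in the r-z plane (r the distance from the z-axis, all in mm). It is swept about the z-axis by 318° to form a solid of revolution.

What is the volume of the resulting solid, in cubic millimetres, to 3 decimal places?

Profile (r,z), 3 vertices: (4,38) (11.5,8.5) (18.5,34)
edge 0: (4,38)→(11.5,8.5)  cross = 4·8.5 − 11.5·38 = -403.0000; (r_i+r_j)·cross = 15.5·-403.0000 = -6246.5000
edge 1: (11.5,8.5)→(18.5,34)  cross = 11.5·34 − 18.5·8.5 = 233.7500; (r_i+r_j)·cross = 30·233.7500 = 7012.5000
edge 2: (18.5,34)→(4,38)  cross = 18.5·38 − 4·34 = 567.0000; (r_i+r_j)·cross = 22.5·567.0000 = 12757.5000
Σcross = 397.7500 → A = |Σcross|/2 = 198.8750 mm²
Σ(r_i+r_j)·cross = 13523.5000 → first moment M = |Σ|/6 = 2253.9167
R_c = M/A = 2253.9167/198.8750 = 11.3333 mm
θ = 318° = 5.550147 rad
V = θ·R_c·A = 5.550147·11.3333·198.8750 = 12509.569 mm³

Volume = 12509.569 mm³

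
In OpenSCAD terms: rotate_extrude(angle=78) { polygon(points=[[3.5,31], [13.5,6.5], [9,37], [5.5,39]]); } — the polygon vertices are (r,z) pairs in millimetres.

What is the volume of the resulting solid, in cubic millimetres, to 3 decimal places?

Profile (r,z), 4 vertices: (3.5,31) (13.5,6.5) (9,37) (5.5,39)
edge 0: (3.5,31)→(13.5,6.5)  cross = 3.5·6.5 − 13.5·31 = -395.7500; (r_i+r_j)·cross = 17·-395.7500 = -6727.7500
edge 1: (13.5,6.5)→(9,37)  cross = 13.5·37 − 9·6.5 = 441.0000; (r_i+r_j)·cross = 22.5·441.0000 = 9922.5000
edge 2: (9,37)→(5.5,39)  cross = 9·39 − 5.5·37 = 147.5000; (r_i+r_j)·cross = 14.5·147.5000 = 2138.7500
edge 3: (5.5,39)→(3.5,31)  cross = 5.5·31 − 3.5·39 = 34.0000; (r_i+r_j)·cross = 9·34.0000 = 306.0000
Σcross = 226.7500 → A = |Σcross|/2 = 113.3750 mm²
Σ(r_i+r_j)·cross = 5639.5000 → first moment M = |Σ|/6 = 939.9167
R_c = M/A = 939.9167/113.3750 = 8.2903 mm
θ = 78° = 1.361357 rad
V = θ·R_c·A = 1.361357·8.2903·113.3750 = 1279.562 mm³

Volume = 1279.562 mm³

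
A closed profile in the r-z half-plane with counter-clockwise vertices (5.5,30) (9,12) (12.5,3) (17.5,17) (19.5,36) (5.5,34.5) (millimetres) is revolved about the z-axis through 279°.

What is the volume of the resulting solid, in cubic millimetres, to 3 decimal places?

Profile (r,z), 6 vertices: (5.5,30) (9,12) (12.5,3) (17.5,17) (19.5,36) (5.5,34.5)
edge 0: (5.5,30)→(9,12)  cross = 5.5·12 − 9·30 = -204.0000; (r_i+r_j)·cross = 14.5·-204.0000 = -2958.0000
edge 1: (9,12)→(12.5,3)  cross = 9·3 − 12.5·12 = -123.0000; (r_i+r_j)·cross = 21.5·-123.0000 = -2644.5000
edge 2: (12.5,3)→(17.5,17)  cross = 12.5·17 − 17.5·3 = 160.0000; (r_i+r_j)·cross = 30·160.0000 = 4800.0000
edge 3: (17.5,17)→(19.5,36)  cross = 17.5·36 − 19.5·17 = 298.5000; (r_i+r_j)·cross = 37·298.5000 = 11044.5000
edge 4: (19.5,36)→(5.5,34.5)  cross = 19.5·34.5 − 5.5·36 = 474.7500; (r_i+r_j)·cross = 25·474.7500 = 11868.7500
edge 5: (5.5,34.5)→(5.5,30)  cross = 5.5·30 − 5.5·34.5 = -24.7500; (r_i+r_j)·cross = 11·-24.7500 = -272.2500
Σcross = 581.5000 → A = |Σcross|/2 = 290.7500 mm²
Σ(r_i+r_j)·cross = 21838.5000 → first moment M = |Σ|/6 = 3639.7500
R_c = M/A = 3639.7500/290.7500 = 12.5185 mm
θ = 279° = 4.869469 rad
V = θ·R_c·A = 4.869469·12.5185·290.7500 = 17723.648 mm³

Volume = 17723.648 mm³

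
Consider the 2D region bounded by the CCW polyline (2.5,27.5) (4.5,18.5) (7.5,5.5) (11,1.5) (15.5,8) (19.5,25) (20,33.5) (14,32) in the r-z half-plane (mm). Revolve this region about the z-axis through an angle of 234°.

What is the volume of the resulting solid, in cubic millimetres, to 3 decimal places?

Profile (r,z), 8 vertices: (2.5,27.5) (4.5,18.5) (7.5,5.5) (11,1.5) (15.5,8) (19.5,25) (20,33.5) (14,32)
edge 0: (2.5,27.5)→(4.5,18.5)  cross = 2.5·18.5 − 4.5·27.5 = -77.5000; (r_i+r_j)·cross = 7·-77.5000 = -542.5000
edge 1: (4.5,18.5)→(7.5,5.5)  cross = 4.5·5.5 − 7.5·18.5 = -114.0000; (r_i+r_j)·cross = 12·-114.0000 = -1368.0000
edge 2: (7.5,5.5)→(11,1.5)  cross = 7.5·1.5 − 11·5.5 = -49.2500; (r_i+r_j)·cross = 18.5·-49.2500 = -911.1250
edge 3: (11,1.5)→(15.5,8)  cross = 11·8 − 15.5·1.5 = 64.7500; (r_i+r_j)·cross = 26.5·64.7500 = 1715.8750
edge 4: (15.5,8)→(19.5,25)  cross = 15.5·25 − 19.5·8 = 231.5000; (r_i+r_j)·cross = 35·231.5000 = 8102.5000
edge 5: (19.5,25)→(20,33.5)  cross = 19.5·33.5 − 20·25 = 153.2500; (r_i+r_j)·cross = 39.5·153.2500 = 6053.3750
edge 6: (20,33.5)→(14,32)  cross = 20·32 − 14·33.5 = 171.0000; (r_i+r_j)·cross = 34·171.0000 = 5814.0000
edge 7: (14,32)→(2.5,27.5)  cross = 14·27.5 − 2.5·32 = 305.0000; (r_i+r_j)·cross = 16.5·305.0000 = 5032.5000
Σcross = 684.7500 → A = |Σcross|/2 = 342.3750 mm²
Σ(r_i+r_j)·cross = 23896.6250 → first moment M = |Σ|/6 = 3982.7708
R_c = M/A = 3982.7708/342.3750 = 11.6328 mm
θ = 234° = 4.084070 rad
V = θ·R_c·A = 4.084070·11.6328·342.3750 = 16265.917 mm³

Volume = 16265.917 mm³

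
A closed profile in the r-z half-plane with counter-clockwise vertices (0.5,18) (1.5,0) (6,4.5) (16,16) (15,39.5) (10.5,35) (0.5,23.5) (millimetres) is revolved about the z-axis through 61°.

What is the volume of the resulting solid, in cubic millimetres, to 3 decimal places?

Profile (r,z), 7 vertices: (0.5,18) (1.5,0) (6,4.5) (16,16) (15,39.5) (10.5,35) (0.5,23.5)
edge 0: (0.5,18)→(1.5,0)  cross = 0.5·0 − 1.5·18 = -27.0000; (r_i+r_j)·cross = 2·-27.0000 = -54.0000
edge 1: (1.5,0)→(6,4.5)  cross = 1.5·4.5 − 6·0 = 6.7500; (r_i+r_j)·cross = 7.5·6.7500 = 50.6250
edge 2: (6,4.5)→(16,16)  cross = 6·16 − 16·4.5 = 24.0000; (r_i+r_j)·cross = 22·24.0000 = 528.0000
edge 3: (16,16)→(15,39.5)  cross = 16·39.5 − 15·16 = 392.0000; (r_i+r_j)·cross = 31·392.0000 = 12152.0000
edge 4: (15,39.5)→(10.5,35)  cross = 15·35 − 10.5·39.5 = 110.2500; (r_i+r_j)·cross = 25.5·110.2500 = 2811.3750
edge 5: (10.5,35)→(0.5,23.5)  cross = 10.5·23.5 − 0.5·35 = 229.2500; (r_i+r_j)·cross = 11·229.2500 = 2521.7500
edge 6: (0.5,23.5)→(0.5,18)  cross = 0.5·18 − 0.5·23.5 = -2.7500; (r_i+r_j)·cross = 1·-2.7500 = -2.7500
Σcross = 732.5000 → A = |Σcross|/2 = 366.2500 mm²
Σ(r_i+r_j)·cross = 18007.0000 → first moment M = |Σ|/6 = 3001.1667
R_c = M/A = 3001.1667/366.2500 = 8.1943 mm
θ = 61° = 1.064651 rad
V = θ·R_c·A = 1.064651·8.1943·366.2500 = 3195.195 mm³

Volume = 3195.195 mm³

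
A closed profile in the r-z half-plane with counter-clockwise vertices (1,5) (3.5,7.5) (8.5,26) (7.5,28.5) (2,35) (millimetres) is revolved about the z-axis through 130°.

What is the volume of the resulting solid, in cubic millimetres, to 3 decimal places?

Volume = 1102.415 mm³

Profile (r,z), 5 vertices: (1,5) (3.5,7.5) (8.5,26) (7.5,28.5) (2,35)
edge 0: (1,5)→(3.5,7.5)  cross = 1·7.5 − 3.5·5 = -10.0000; (r_i+r_j)·cross = 4.5·-10.0000 = -45.0000
edge 1: (3.5,7.5)→(8.5,26)  cross = 3.5·26 − 8.5·7.5 = 27.2500; (r_i+r_j)·cross = 12·27.2500 = 327.0000
edge 2: (8.5,26)→(7.5,28.5)  cross = 8.5·28.5 − 7.5·26 = 47.2500; (r_i+r_j)·cross = 16·47.2500 = 756.0000
edge 3: (7.5,28.5)→(2,35)  cross = 7.5·35 − 2·28.5 = 205.5000; (r_i+r_j)·cross = 9.5·205.5000 = 1952.2500
edge 4: (2,35)→(1,5)  cross = 2·5 − 1·35 = -25.0000; (r_i+r_j)·cross = 3·-25.0000 = -75.0000
Σcross = 245.0000 → A = |Σcross|/2 = 122.5000 mm²
Σ(r_i+r_j)·cross = 2915.2500 → first moment M = |Σ|/6 = 485.8750
R_c = M/A = 485.8750/122.5000 = 3.9663 mm
θ = 130° = 2.268928 rad
V = θ·R_c·A = 2.268928·3.9663·122.5000 = 1102.415 mm³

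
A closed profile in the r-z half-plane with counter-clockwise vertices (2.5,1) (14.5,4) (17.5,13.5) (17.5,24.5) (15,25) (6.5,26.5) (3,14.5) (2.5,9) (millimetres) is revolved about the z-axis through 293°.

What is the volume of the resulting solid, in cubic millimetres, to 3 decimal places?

Profile (r,z), 8 vertices: (2.5,1) (14.5,4) (17.5,13.5) (17.5,24.5) (15,25) (6.5,26.5) (3,14.5) (2.5,9)
edge 0: (2.5,1)→(14.5,4)  cross = 2.5·4 − 14.5·1 = -4.5000; (r_i+r_j)·cross = 17·-4.5000 = -76.5000
edge 1: (14.5,4)→(17.5,13.5)  cross = 14.5·13.5 − 17.5·4 = 125.7500; (r_i+r_j)·cross = 32·125.7500 = 4024.0000
edge 2: (17.5,13.5)→(17.5,24.5)  cross = 17.5·24.5 − 17.5·13.5 = 192.5000; (r_i+r_j)·cross = 35·192.5000 = 6737.5000
edge 3: (17.5,24.5)→(15,25)  cross = 17.5·25 − 15·24.5 = 70.0000; (r_i+r_j)·cross = 32.5·70.0000 = 2275.0000
edge 4: (15,25)→(6.5,26.5)  cross = 15·26.5 − 6.5·25 = 235.0000; (r_i+r_j)·cross = 21.5·235.0000 = 5052.5000
edge 5: (6.5,26.5)→(3,14.5)  cross = 6.5·14.5 − 3·26.5 = 14.7500; (r_i+r_j)·cross = 9.5·14.7500 = 140.1250
edge 6: (3,14.5)→(2.5,9)  cross = 3·9 − 2.5·14.5 = -9.2500; (r_i+r_j)·cross = 5.5·-9.2500 = -50.8750
edge 7: (2.5,9)→(2.5,1)  cross = 2.5·1 − 2.5·9 = -20.0000; (r_i+r_j)·cross = 5·-20.0000 = -100.0000
Σcross = 604.2500 → A = |Σcross|/2 = 302.1250 mm²
Σ(r_i+r_j)·cross = 18001.7500 → first moment M = |Σ|/6 = 3000.2917
R_c = M/A = 3000.2917/302.1250 = 9.9306 mm
θ = 293° = 5.113815 rad
V = θ·R_c·A = 5.113815·9.9306·302.1250 = 15342.936 mm³

Volume = 15342.936 mm³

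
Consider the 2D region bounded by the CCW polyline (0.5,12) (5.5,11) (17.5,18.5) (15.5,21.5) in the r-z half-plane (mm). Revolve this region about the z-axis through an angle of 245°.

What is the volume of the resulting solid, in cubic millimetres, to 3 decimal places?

Profile (r,z), 4 vertices: (0.5,12) (5.5,11) (17.5,18.5) (15.5,21.5)
edge 0: (0.5,12)→(5.5,11)  cross = 0.5·11 − 5.5·12 = -60.5000; (r_i+r_j)·cross = 6·-60.5000 = -363.0000
edge 1: (5.5,11)→(17.5,18.5)  cross = 5.5·18.5 − 17.5·11 = -90.7500; (r_i+r_j)·cross = 23·-90.7500 = -2087.2500
edge 2: (17.5,18.5)→(15.5,21.5)  cross = 17.5·21.5 − 15.5·18.5 = 89.5000; (r_i+r_j)·cross = 33·89.5000 = 2953.5000
edge 3: (15.5,21.5)→(0.5,12)  cross = 15.5·12 − 0.5·21.5 = 175.2500; (r_i+r_j)·cross = 16·175.2500 = 2804.0000
Σcross = 113.5000 → A = |Σcross|/2 = 56.7500 mm²
Σ(r_i+r_j)·cross = 3307.2500 → first moment M = |Σ|/6 = 551.2083
R_c = M/A = 551.2083/56.7500 = 9.7129 mm
θ = 245° = 4.276057 rad
V = θ·R_c·A = 4.276057·9.7129·56.7500 = 2356.998 mm³

Volume = 2356.998 mm³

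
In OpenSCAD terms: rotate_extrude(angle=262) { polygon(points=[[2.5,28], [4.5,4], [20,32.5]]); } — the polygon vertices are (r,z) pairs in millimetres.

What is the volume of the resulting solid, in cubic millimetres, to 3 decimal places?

Volume = 8827.718 mm³

Profile (r,z), 3 vertices: (2.5,28) (4.5,4) (20,32.5)
edge 0: (2.5,28)→(4.5,4)  cross = 2.5·4 − 4.5·28 = -116.0000; (r_i+r_j)·cross = 7·-116.0000 = -812.0000
edge 1: (4.5,4)→(20,32.5)  cross = 4.5·32.5 − 20·4 = 66.2500; (r_i+r_j)·cross = 24.5·66.2500 = 1623.1250
edge 2: (20,32.5)→(2.5,28)  cross = 20·28 − 2.5·32.5 = 478.7500; (r_i+r_j)·cross = 22.5·478.7500 = 10771.8750
Σcross = 429.0000 → A = |Σcross|/2 = 214.5000 mm²
Σ(r_i+r_j)·cross = 11583.0000 → first moment M = |Σ|/6 = 1930.5000
R_c = M/A = 1930.5000/214.5000 = 9.0000 mm
θ = 262° = 4.572763 rad
V = θ·R_c·A = 4.572763·9.0000·214.5000 = 8827.718 mm³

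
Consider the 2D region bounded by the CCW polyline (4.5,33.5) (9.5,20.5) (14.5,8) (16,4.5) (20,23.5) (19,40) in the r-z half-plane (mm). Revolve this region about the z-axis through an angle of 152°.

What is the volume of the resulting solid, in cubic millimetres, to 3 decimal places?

Profile (r,z), 6 vertices: (4.5,33.5) (9.5,20.5) (14.5,8) (16,4.5) (20,23.5) (19,40)
edge 0: (4.5,33.5)→(9.5,20.5)  cross = 4.5·20.5 − 9.5·33.5 = -226.0000; (r_i+r_j)·cross = 14·-226.0000 = -3164.0000
edge 1: (9.5,20.5)→(14.5,8)  cross = 9.5·8 − 14.5·20.5 = -221.2500; (r_i+r_j)·cross = 24·-221.2500 = -5310.0000
edge 2: (14.5,8)→(16,4.5)  cross = 14.5·4.5 − 16·8 = -62.7500; (r_i+r_j)·cross = 30.5·-62.7500 = -1913.8750
edge 3: (16,4.5)→(20,23.5)  cross = 16·23.5 − 20·4.5 = 286.0000; (r_i+r_j)·cross = 36·286.0000 = 10296.0000
edge 4: (20,23.5)→(19,40)  cross = 20·40 − 19·23.5 = 353.5000; (r_i+r_j)·cross = 39·353.5000 = 13786.5000
edge 5: (19,40)→(4.5,33.5)  cross = 19·33.5 − 4.5·40 = 456.5000; (r_i+r_j)·cross = 23.5·456.5000 = 10727.7500
Σcross = 586.0000 → A = |Σcross|/2 = 293.0000 mm²
Σ(r_i+r_j)·cross = 24422.3750 → first moment M = |Σ|/6 = 4070.3958
R_c = M/A = 4070.3958/293.0000 = 13.8921 mm
θ = 152° = 2.652900 rad
V = θ·R_c·A = 2.652900·13.8921·293.0000 = 10798.355 mm³

Volume = 10798.355 mm³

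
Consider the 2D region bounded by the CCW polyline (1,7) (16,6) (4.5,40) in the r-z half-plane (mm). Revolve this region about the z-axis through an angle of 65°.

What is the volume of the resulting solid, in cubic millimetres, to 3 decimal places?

Volume = 2026.484 mm³

Profile (r,z), 3 vertices: (1,7) (16,6) (4.5,40)
edge 0: (1,7)→(16,6)  cross = 1·6 − 16·7 = -106.0000; (r_i+r_j)·cross = 17·-106.0000 = -1802.0000
edge 1: (16,6)→(4.5,40)  cross = 16·40 − 4.5·6 = 613.0000; (r_i+r_j)·cross = 20.5·613.0000 = 12566.5000
edge 2: (4.5,40)→(1,7)  cross = 4.5·7 − 1·40 = -8.5000; (r_i+r_j)·cross = 5.5·-8.5000 = -46.7500
Σcross = 498.5000 → A = |Σcross|/2 = 249.2500 mm²
Σ(r_i+r_j)·cross = 10717.7500 → first moment M = |Σ|/6 = 1786.2917
R_c = M/A = 1786.2917/249.2500 = 7.1667 mm
θ = 65° = 1.134464 rad
V = θ·R_c·A = 1.134464·7.1667·249.2500 = 2026.484 mm³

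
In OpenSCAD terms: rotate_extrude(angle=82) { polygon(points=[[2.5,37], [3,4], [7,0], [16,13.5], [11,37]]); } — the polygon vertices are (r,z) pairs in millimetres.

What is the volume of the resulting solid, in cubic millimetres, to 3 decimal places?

Profile (r,z), 5 vertices: (2.5,37) (3,4) (7,0) (16,13.5) (11,37)
edge 0: (2.5,37)→(3,4)  cross = 2.5·4 − 3·37 = -101.0000; (r_i+r_j)·cross = 5.5·-101.0000 = -555.5000
edge 1: (3,4)→(7,0)  cross = 3·0 − 7·4 = -28.0000; (r_i+r_j)·cross = 10·-28.0000 = -280.0000
edge 2: (7,0)→(16,13.5)  cross = 7·13.5 − 16·0 = 94.5000; (r_i+r_j)·cross = 23·94.5000 = 2173.5000
edge 3: (16,13.5)→(11,37)  cross = 16·37 − 11·13.5 = 443.5000; (r_i+r_j)·cross = 27·443.5000 = 11974.5000
edge 4: (11,37)→(2.5,37)  cross = 11·37 − 2.5·37 = 314.5000; (r_i+r_j)·cross = 13.5·314.5000 = 4245.7500
Σcross = 723.5000 → A = |Σcross|/2 = 361.7500 mm²
Σ(r_i+r_j)·cross = 17558.2500 → first moment M = |Σ|/6 = 2926.3750
R_c = M/A = 2926.3750/361.7500 = 8.0895 mm
θ = 82° = 1.431170 rad
V = θ·R_c·A = 1.431170·8.0895·361.7500 = 4188.140 mm³

Volume = 4188.140 mm³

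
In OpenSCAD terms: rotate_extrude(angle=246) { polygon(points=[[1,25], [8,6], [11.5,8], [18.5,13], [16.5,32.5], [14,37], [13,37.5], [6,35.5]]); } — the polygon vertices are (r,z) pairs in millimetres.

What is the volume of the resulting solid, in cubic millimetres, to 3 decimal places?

Profile (r,z), 8 vertices: (1,25) (8,6) (11.5,8) (18.5,13) (16.5,32.5) (14,37) (13,37.5) (6,35.5)
edge 0: (1,25)→(8,6)  cross = 1·6 − 8·25 = -194.0000; (r_i+r_j)·cross = 9·-194.0000 = -1746.0000
edge 1: (8,6)→(11.5,8)  cross = 8·8 − 11.5·6 = -5.0000; (r_i+r_j)·cross = 19.5·-5.0000 = -97.5000
edge 2: (11.5,8)→(18.5,13)  cross = 11.5·13 − 18.5·8 = 1.5000; (r_i+r_j)·cross = 30·1.5000 = 45.0000
edge 3: (18.5,13)→(16.5,32.5)  cross = 18.5·32.5 − 16.5·13 = 386.7500; (r_i+r_j)·cross = 35·386.7500 = 13536.2500
edge 4: (16.5,32.5)→(14,37)  cross = 16.5·37 − 14·32.5 = 155.5000; (r_i+r_j)·cross = 30.5·155.5000 = 4742.7500
edge 5: (14,37)→(13,37.5)  cross = 14·37.5 − 13·37 = 44.0000; (r_i+r_j)·cross = 27·44.0000 = 1188.0000
edge 6: (13,37.5)→(6,35.5)  cross = 13·35.5 − 6·37.5 = 236.5000; (r_i+r_j)·cross = 19·236.5000 = 4493.5000
edge 7: (6,35.5)→(1,25)  cross = 6·25 − 1·35.5 = 114.5000; (r_i+r_j)·cross = 7·114.5000 = 801.5000
Σcross = 739.7500 → A = |Σcross|/2 = 369.8750 mm²
Σ(r_i+r_j)·cross = 22963.5000 → first moment M = |Σ|/6 = 3827.2500
R_c = M/A = 3827.2500/369.8750 = 10.3474 mm
θ = 246° = 4.293510 rad
V = θ·R_c·A = 4.293510·10.3474·369.8750 = 16432.336 mm³

Volume = 16432.336 mm³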